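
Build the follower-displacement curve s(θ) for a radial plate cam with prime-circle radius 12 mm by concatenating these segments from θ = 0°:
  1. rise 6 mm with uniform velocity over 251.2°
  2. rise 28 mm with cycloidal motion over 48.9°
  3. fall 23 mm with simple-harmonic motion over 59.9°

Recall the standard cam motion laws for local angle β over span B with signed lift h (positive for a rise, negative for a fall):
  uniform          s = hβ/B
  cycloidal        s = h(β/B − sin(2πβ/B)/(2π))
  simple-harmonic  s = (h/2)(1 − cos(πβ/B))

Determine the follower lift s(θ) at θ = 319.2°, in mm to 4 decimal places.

seg 1 [0°–251.2°] uniform, h=6: full span → s += 6 → s = 6.0000
seg 2 [251.2°–300.1°] cycloidal, h=28: full span → s += 28 → s = 34.0000
seg 3 [300.1°–360°] simple-harmonic, h=-23: θ=319.2° here. β=19.1, B=59.9. -23/2·(1 − cos(π·0.3189)) = -5.3034 → s = 28.6966

28.6966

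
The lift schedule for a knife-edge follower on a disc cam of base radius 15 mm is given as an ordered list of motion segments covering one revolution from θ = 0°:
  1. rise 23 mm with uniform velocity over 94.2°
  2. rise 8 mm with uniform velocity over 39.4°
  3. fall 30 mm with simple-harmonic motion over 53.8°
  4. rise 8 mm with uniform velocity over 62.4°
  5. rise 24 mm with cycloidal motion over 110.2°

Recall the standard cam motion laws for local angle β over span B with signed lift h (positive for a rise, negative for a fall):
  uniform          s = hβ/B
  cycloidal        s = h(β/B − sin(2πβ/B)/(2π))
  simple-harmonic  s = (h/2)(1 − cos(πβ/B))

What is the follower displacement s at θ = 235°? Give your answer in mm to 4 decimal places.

seg 1 [0°–94.2°] uniform, h=23: full span → s += 23 → s = 23.0000
seg 2 [94.2°–133.6°] uniform, h=8: full span → s += 8 → s = 31.0000
seg 3 [133.6°–187.4°] simple-harmonic, h=-30: full span → s += -30 → s = 1.0000
seg 4 [187.4°–249.8°] uniform, h=8: θ=235° here. β=47.6, B=62.4. 8·47.6/62.4 = 6.1026 → s = 7.1026

7.1026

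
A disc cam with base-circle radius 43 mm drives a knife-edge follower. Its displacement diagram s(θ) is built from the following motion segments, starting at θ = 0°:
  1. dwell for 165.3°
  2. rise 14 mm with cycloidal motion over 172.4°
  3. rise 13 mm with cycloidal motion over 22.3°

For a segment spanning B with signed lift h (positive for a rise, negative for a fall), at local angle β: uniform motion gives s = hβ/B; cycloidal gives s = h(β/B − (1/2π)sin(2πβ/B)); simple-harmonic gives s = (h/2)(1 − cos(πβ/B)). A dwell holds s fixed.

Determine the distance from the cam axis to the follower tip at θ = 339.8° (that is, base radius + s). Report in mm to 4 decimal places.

seg 1 [0°–165.3°] dwell: s stays 0.0000
seg 2 [165.3°–337.7°] cycloidal, h=14: full span → s += 14 → s = 14.0000
seg 3 [337.7°–360°] cycloidal, h=13: θ=339.8° here. β=2.1, B=22.3. 13·(0.0942 − sin(2π·0.0942)/(2π)) = 0.0702 → s = 14.0702
radial distance = base radius + s = 43 + 14.0702 = 57.0702

57.0702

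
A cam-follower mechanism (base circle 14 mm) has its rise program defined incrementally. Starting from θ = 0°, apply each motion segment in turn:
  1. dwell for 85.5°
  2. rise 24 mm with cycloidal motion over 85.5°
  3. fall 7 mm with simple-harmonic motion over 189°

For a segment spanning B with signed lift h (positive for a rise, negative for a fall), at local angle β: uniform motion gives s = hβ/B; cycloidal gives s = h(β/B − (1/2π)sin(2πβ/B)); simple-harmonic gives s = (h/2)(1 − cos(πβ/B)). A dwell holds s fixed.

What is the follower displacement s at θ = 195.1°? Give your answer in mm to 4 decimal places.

seg 1 [0°–85.5°] dwell: s stays 0.0000
seg 2 [85.5°–171°] cycloidal, h=24: full span → s += 24 → s = 24.0000
seg 3 [171°–360°] simple-harmonic, h=-7: θ=195.1° here. β=24.1, B=189. -7/2·(1 − cos(π·0.1275)) = -0.2771 → s = 23.7229

23.7229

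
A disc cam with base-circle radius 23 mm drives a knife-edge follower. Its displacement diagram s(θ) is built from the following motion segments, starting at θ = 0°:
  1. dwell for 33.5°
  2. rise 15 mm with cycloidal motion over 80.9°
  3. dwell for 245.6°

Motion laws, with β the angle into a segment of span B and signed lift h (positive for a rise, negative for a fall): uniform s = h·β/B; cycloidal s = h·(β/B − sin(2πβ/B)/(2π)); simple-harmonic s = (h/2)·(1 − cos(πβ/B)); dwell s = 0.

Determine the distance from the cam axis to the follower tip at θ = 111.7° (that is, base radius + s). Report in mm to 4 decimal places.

seg 1 [0°–33.5°] dwell: s stays 0.0000
seg 2 [33.5°–114.4°] cycloidal, h=15: θ=111.7° here. β=78.2, B=80.9. 15·(0.9666 − sin(2π·0.9666)/(2π)) = 14.9963 → s = 14.9963
radial distance = base radius + s = 23 + 14.9963 = 37.9963

37.9963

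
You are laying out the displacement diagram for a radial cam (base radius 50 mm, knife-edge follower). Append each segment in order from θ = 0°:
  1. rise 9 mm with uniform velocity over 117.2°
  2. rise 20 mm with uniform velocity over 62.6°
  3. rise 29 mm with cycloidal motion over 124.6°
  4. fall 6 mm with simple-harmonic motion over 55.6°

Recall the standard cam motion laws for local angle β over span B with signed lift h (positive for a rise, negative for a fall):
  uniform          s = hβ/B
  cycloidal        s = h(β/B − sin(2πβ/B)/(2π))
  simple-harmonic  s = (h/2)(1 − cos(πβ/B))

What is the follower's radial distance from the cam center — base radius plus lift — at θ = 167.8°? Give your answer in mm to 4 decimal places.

seg 1 [0°–117.2°] uniform, h=9: full span → s += 9 → s = 9.0000
seg 2 [117.2°–179.8°] uniform, h=20: θ=167.8° here. β=50.6, B=62.6. 20·50.6/62.6 = 16.1661 → s = 25.1661
radial distance = base radius + s = 50 + 25.1661 = 75.1661

75.1661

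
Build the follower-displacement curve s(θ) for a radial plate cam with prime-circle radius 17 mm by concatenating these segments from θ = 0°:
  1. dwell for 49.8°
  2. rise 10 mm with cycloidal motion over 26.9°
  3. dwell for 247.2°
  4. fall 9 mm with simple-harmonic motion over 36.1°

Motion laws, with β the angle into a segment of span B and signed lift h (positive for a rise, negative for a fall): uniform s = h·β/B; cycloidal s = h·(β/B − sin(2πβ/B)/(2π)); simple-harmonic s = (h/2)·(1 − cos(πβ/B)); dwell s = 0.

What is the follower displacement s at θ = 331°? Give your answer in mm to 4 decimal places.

seg 1 [0°–49.8°] dwell: s stays 0.0000
seg 2 [49.8°–76.7°] cycloidal, h=10: full span → s += 10 → s = 10.0000
seg 3 [76.7°–323.9°] dwell: s stays 10.0000
seg 4 [323.9°–360°] simple-harmonic, h=-9: θ=331° here. β=7.1, B=36.1. -9/2·(1 − cos(π·0.1967)) = -0.8320 → s = 9.1680

9.1680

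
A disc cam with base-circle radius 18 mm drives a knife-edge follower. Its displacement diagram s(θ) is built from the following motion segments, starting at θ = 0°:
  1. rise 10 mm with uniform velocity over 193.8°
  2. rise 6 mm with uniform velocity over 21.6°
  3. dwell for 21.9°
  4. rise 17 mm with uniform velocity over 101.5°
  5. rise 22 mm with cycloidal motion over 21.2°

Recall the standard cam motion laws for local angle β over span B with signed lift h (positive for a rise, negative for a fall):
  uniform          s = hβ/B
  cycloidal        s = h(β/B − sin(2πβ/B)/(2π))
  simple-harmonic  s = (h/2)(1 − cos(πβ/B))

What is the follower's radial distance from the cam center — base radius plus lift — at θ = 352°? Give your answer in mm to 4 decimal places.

seg 1 [0°–193.8°] uniform, h=10: full span → s += 10 → s = 10.0000
seg 2 [193.8°–215.4°] uniform, h=6: full span → s += 6 → s = 16.0000
seg 3 [215.4°–237.3°] dwell: s stays 16.0000
seg 4 [237.3°–338.8°] uniform, h=17: full span → s += 17 → s = 33.0000
seg 5 [338.8°–360°] cycloidal, h=22: θ=352° here. β=13.2, B=21.2. 22·(0.6226 − sin(2π·0.6226)/(2π)) = 16.1370 → s = 49.1370
radial distance = base radius + s = 18 + 49.1370 = 67.1370

67.1370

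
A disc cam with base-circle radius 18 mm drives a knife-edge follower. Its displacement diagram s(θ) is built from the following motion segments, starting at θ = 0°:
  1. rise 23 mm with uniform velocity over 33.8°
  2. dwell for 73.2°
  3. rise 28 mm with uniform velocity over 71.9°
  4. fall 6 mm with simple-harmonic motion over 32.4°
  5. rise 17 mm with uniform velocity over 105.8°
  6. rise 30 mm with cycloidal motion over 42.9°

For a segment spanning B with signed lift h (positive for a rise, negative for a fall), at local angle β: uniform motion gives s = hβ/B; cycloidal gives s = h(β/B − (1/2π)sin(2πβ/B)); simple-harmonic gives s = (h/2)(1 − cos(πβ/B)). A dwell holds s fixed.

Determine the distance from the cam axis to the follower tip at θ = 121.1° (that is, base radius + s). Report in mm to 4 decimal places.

seg 1 [0°–33.8°] uniform, h=23: full span → s += 23 → s = 23.0000
seg 2 [33.8°–107°] dwell: s stays 23.0000
seg 3 [107°–178.9°] uniform, h=28: θ=121.1° here. β=14.1, B=71.9. 28·14.1/71.9 = 5.4910 → s = 28.4910
radial distance = base radius + s = 18 + 28.4910 = 46.4910

46.4910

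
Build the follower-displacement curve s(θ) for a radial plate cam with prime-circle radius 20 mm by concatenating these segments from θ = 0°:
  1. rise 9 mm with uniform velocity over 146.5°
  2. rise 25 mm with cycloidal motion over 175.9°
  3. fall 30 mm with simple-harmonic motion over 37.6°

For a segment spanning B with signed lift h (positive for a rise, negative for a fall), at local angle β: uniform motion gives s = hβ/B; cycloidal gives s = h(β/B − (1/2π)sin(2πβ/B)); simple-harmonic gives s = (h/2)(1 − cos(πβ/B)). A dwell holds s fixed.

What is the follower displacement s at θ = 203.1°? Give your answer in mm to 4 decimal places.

seg 1 [0°–146.5°] uniform, h=9: full span → s += 9 → s = 9.0000
seg 2 [146.5°–322.4°] cycloidal, h=25: θ=203.1° here. β=56.6, B=175.9. 25·(0.3218 − sin(2π·0.3218)/(2π)) = 4.4633 → s = 13.4633

13.4633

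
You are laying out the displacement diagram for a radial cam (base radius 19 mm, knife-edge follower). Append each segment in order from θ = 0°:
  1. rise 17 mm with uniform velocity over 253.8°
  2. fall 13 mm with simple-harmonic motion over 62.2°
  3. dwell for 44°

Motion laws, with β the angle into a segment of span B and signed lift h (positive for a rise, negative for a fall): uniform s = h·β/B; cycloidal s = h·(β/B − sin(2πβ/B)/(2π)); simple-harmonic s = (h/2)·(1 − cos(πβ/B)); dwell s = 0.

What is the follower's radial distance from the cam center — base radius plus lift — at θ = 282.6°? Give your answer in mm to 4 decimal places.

seg 1 [0°–253.8°] uniform, h=17: full span → s += 17 → s = 17.0000
seg 2 [253.8°–316°] simple-harmonic, h=-13: θ=282.6° here. β=28.8, B=62.2. -13/2·(1 − cos(π·0.4630)) = -5.7466 → s = 11.2534
radial distance = base radius + s = 19 + 11.2534 = 30.2534

30.2534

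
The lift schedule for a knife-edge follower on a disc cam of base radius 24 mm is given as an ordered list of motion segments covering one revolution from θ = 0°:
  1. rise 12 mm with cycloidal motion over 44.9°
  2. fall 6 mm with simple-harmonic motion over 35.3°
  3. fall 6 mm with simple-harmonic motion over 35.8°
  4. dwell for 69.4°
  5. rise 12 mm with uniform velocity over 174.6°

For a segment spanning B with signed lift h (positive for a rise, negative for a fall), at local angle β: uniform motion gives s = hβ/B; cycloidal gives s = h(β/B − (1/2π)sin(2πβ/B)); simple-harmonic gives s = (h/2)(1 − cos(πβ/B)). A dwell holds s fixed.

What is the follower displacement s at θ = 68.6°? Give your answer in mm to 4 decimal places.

seg 1 [0°–44.9°] cycloidal, h=12: full span → s += 12 → s = 12.0000
seg 2 [44.9°–80.2°] simple-harmonic, h=-6: θ=68.6° here. β=23.7, B=35.3. -6/2·(1 − cos(π·0.6714)) = -4.5384 → s = 7.4616

7.4616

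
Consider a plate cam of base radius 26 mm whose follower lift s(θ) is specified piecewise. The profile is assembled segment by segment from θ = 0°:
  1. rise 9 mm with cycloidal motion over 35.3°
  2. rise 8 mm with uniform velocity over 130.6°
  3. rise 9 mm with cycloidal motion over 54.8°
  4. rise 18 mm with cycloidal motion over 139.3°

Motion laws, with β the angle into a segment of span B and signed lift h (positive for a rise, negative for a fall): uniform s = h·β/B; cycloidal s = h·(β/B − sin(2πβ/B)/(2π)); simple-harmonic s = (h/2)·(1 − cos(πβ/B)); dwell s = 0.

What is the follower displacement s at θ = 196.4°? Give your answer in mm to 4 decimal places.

seg 1 [0°–35.3°] cycloidal, h=9: full span → s += 9 → s = 9.0000
seg 2 [35.3°–165.9°] uniform, h=8: full span → s += 8 → s = 17.0000
seg 3 [165.9°–220.7°] cycloidal, h=9: θ=196.4° here. β=30.5, B=54.8. 9·(0.5566 − sin(2π·0.5566)/(2π)) = 5.5076 → s = 22.5076

22.5076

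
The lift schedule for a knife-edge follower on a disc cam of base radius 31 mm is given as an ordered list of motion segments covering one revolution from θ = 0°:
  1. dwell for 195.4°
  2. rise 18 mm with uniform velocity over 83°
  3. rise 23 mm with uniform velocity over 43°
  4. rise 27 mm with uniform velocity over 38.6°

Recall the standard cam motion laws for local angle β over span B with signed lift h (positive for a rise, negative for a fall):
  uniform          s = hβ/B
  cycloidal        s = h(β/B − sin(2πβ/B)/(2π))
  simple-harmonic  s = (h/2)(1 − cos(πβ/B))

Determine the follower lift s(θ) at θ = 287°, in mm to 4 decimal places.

seg 1 [0°–195.4°] dwell: s stays 0.0000
seg 2 [195.4°–278.4°] uniform, h=18: full span → s += 18 → s = 18.0000
seg 3 [278.4°–321.4°] uniform, h=23: θ=287° here. β=8.6, B=43. 23·8.6/43 = 4.6000 → s = 22.6000

22.6000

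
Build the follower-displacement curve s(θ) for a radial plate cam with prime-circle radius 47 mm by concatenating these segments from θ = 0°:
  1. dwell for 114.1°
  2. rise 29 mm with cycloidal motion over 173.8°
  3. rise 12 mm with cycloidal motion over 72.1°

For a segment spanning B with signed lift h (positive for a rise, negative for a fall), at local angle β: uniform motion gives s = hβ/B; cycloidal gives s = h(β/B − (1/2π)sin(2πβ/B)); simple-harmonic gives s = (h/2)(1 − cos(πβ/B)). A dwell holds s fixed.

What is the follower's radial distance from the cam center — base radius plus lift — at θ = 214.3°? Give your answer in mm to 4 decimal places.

seg 1 [0°–114.1°] dwell: s stays 0.0000
seg 2 [114.1°–287.9°] cycloidal, h=29: θ=214.3° here. β=100.2, B=173.8. 29·(0.5765 − sin(2π·0.5765)/(2π)) = 18.8539 → s = 18.8539
radial distance = base radius + s = 47 + 18.8539 = 65.8539

65.8539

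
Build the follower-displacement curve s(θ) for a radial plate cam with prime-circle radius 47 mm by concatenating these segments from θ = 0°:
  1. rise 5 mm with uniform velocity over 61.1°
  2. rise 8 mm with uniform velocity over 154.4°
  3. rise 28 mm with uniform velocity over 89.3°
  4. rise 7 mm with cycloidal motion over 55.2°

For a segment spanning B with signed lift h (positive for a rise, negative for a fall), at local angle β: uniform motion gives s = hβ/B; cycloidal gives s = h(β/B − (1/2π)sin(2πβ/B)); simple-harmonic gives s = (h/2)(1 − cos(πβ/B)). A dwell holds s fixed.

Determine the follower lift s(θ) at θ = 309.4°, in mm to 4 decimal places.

seg 1 [0°–61.1°] uniform, h=5: full span → s += 5 → s = 5.0000
seg 2 [61.1°–215.5°] uniform, h=8: full span → s += 8 → s = 13.0000
seg 3 [215.5°–304.8°] uniform, h=28: full span → s += 28 → s = 41.0000
seg 4 [304.8°–360°] cycloidal, h=7: θ=309.4° here. β=4.6, B=55.2. 7·(0.0833 − sin(2π·0.0833)/(2π)) = 0.0263 → s = 41.0263

41.0263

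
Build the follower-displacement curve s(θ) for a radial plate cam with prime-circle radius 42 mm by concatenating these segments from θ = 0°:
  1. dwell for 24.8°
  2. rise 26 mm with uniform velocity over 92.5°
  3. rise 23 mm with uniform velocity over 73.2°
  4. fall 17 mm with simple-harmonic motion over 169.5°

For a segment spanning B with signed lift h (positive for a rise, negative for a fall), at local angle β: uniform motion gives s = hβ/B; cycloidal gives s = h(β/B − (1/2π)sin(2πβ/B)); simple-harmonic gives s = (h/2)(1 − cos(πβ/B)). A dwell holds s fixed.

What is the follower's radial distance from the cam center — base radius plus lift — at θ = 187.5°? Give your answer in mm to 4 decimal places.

seg 1 [0°–24.8°] dwell: s stays 0.0000
seg 2 [24.8°–117.3°] uniform, h=26: full span → s += 26 → s = 26.0000
seg 3 [117.3°–190.5°] uniform, h=23: θ=187.5° here. β=70.2, B=73.2. 23·70.2/73.2 = 22.0574 → s = 48.0574
radial distance = base radius + s = 42 + 48.0574 = 90.0574

90.0574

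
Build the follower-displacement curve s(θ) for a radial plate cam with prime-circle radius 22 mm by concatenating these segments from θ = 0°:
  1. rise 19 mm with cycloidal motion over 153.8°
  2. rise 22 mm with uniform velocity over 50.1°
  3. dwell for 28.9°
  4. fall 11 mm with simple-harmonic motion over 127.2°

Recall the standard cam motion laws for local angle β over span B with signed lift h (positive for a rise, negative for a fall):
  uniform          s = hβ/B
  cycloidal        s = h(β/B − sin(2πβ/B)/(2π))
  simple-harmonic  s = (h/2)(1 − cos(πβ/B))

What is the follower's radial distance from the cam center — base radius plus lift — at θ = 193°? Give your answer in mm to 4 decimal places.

seg 1 [0°–153.8°] cycloidal, h=19: full span → s += 19 → s = 19.0000
seg 2 [153.8°–203.9°] uniform, h=22: θ=193° here. β=39.2, B=50.1. 22·39.2/50.1 = 17.2136 → s = 36.2136
radial distance = base radius + s = 22 + 36.2136 = 58.2136

58.2136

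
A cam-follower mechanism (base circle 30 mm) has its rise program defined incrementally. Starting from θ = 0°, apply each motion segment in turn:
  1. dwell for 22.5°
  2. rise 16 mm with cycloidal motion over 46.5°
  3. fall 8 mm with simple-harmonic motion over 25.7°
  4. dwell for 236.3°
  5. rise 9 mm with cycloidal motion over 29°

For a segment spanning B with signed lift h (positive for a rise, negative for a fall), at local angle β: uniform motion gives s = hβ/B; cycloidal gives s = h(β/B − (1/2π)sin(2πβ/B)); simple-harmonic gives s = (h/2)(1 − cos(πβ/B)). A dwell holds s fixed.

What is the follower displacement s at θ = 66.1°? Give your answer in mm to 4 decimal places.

seg 1 [0°–22.5°] dwell: s stays 0.0000
seg 2 [22.5°–69°] cycloidal, h=16: θ=66.1° here. β=43.6, B=46.5. 16·(0.9376 − sin(2π·0.9376)/(2π)) = 15.9747 → s = 15.9747

15.9747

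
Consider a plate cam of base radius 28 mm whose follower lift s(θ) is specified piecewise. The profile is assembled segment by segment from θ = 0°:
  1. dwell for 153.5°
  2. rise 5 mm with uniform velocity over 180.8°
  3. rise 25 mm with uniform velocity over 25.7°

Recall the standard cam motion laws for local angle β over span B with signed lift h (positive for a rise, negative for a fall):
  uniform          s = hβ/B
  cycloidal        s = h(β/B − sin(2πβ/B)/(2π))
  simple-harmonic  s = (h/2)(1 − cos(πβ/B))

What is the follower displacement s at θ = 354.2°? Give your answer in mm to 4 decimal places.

seg 1 [0°–153.5°] dwell: s stays 0.0000
seg 2 [153.5°–334.3°] uniform, h=5: full span → s += 5 → s = 5.0000
seg 3 [334.3°–360°] uniform, h=25: θ=354.2° here. β=19.9, B=25.7. 25·19.9/25.7 = 19.3580 → s = 24.3580

24.3580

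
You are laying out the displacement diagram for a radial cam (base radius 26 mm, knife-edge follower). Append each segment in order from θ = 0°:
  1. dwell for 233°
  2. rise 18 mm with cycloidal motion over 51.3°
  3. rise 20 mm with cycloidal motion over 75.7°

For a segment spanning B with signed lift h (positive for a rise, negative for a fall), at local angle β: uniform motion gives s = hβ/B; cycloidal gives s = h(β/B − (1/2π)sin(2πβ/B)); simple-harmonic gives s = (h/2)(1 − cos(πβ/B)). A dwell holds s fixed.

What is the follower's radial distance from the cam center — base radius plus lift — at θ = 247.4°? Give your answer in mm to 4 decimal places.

seg 1 [0°–233°] dwell: s stays 0.0000
seg 2 [233°–284.3°] cycloidal, h=18: θ=247.4° here. β=14.4, B=51.3. 18·(0.2807 − sin(2π·0.2807)/(2π)) = 2.2410 → s = 2.2410
radial distance = base radius + s = 26 + 2.2410 = 28.2410

28.2410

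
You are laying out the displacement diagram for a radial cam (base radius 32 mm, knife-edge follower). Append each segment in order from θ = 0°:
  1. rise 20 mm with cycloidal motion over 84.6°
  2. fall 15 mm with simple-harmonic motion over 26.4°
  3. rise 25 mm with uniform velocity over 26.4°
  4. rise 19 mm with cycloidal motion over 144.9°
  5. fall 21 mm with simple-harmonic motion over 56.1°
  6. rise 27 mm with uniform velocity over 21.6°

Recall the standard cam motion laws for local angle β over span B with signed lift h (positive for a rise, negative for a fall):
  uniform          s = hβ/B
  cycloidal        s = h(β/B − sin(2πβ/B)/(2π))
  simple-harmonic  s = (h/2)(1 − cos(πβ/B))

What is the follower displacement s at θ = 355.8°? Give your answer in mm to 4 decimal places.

seg 1 [0°–84.6°] cycloidal, h=20: full span → s += 20 → s = 20.0000
seg 2 [84.6°–111°] simple-harmonic, h=-15: full span → s += -15 → s = 5.0000
seg 3 [111°–137.4°] uniform, h=25: full span → s += 25 → s = 30.0000
seg 4 [137.4°–282.3°] cycloidal, h=19: full span → s += 19 → s = 49.0000
seg 5 [282.3°–338.4°] simple-harmonic, h=-21: full span → s += -21 → s = 28.0000
seg 6 [338.4°–360°] uniform, h=27: θ=355.8° here. β=17.4, B=21.6. 27·17.4/21.6 = 21.7500 → s = 49.7500

49.7500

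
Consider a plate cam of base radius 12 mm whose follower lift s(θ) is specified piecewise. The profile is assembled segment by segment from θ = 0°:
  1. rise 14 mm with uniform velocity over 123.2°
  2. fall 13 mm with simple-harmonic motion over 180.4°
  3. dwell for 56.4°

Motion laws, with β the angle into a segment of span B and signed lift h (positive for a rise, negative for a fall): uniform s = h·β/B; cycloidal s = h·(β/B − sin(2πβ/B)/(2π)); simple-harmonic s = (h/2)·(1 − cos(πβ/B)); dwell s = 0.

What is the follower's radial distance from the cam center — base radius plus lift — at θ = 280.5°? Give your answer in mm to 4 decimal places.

seg 1 [0°–123.2°] uniform, h=14: full span → s += 14 → s = 14.0000
seg 2 [123.2°–303.6°] simple-harmonic, h=-13: θ=280.5° here. β=157.3, B=180.4. -13/2·(1 − cos(π·0.8720)) = -12.4811 → s = 1.5189
radial distance = base radius + s = 12 + 1.5189 = 13.5189

13.5189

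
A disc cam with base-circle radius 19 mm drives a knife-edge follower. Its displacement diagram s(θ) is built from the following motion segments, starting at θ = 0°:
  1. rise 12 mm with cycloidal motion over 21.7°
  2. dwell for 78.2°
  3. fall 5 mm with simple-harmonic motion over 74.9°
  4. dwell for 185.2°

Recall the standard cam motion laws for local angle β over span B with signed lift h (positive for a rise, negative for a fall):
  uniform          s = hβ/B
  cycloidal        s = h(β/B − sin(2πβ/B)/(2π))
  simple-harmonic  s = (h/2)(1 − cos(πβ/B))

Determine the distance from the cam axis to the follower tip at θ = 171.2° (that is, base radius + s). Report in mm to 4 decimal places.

seg 1 [0°–21.7°] cycloidal, h=12: full span → s += 12 → s = 12.0000
seg 2 [21.7°–99.9°] dwell: s stays 12.0000
seg 3 [99.9°–174.8°] simple-harmonic, h=-5: θ=171.2° here. β=71.3, B=74.9. -5/2·(1 − cos(π·0.9519)) = -4.9716 → s = 7.0284
radial distance = base radius + s = 19 + 7.0284 = 26.0284

26.0284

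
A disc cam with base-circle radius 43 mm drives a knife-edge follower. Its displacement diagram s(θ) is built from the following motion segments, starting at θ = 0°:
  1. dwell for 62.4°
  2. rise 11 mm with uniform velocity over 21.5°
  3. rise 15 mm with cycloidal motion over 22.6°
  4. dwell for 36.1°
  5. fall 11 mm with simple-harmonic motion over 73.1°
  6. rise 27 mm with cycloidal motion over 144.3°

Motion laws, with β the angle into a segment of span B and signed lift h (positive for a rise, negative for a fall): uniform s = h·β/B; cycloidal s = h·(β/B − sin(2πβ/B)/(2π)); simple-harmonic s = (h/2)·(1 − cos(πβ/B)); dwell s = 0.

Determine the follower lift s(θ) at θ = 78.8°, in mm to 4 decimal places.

seg 1 [0°–62.4°] dwell: s stays 0.0000
seg 2 [62.4°–83.9°] uniform, h=11: θ=78.8° here. β=16.4, B=21.5. 11·16.4/21.5 = 8.3907 → s = 8.3907

8.3907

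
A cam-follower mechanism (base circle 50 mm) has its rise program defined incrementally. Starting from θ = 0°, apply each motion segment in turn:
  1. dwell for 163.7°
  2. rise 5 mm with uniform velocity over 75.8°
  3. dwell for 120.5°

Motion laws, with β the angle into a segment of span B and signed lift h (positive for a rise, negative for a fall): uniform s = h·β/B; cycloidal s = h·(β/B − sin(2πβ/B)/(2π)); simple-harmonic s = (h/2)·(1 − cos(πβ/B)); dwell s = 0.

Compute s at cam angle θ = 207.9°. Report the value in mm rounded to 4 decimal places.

seg 1 [0°–163.7°] dwell: s stays 0.0000
seg 2 [163.7°–239.5°] uniform, h=5: θ=207.9° here. β=44.2, B=75.8. 5·44.2/75.8 = 2.9156 → s = 2.9156

2.9156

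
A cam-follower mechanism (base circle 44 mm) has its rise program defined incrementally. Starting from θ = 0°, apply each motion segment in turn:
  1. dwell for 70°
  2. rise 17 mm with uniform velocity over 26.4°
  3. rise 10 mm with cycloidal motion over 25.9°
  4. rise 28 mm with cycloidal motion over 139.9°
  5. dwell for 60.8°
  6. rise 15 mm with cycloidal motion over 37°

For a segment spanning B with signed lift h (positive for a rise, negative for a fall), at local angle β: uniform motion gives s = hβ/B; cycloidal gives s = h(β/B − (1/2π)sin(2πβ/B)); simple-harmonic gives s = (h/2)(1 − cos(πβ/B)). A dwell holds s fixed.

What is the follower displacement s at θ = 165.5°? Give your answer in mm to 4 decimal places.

seg 1 [0°–70°] dwell: s stays 0.0000
seg 2 [70°–96.4°] uniform, h=17: full span → s += 17 → s = 17.0000
seg 3 [96.4°–122.3°] cycloidal, h=10: full span → s += 10 → s = 27.0000
seg 4 [122.3°–262.2°] cycloidal, h=28: θ=165.5° here. β=43.2, B=139.9. 28·(0.3088 − sin(2π·0.3088)/(2π)) = 4.4904 → s = 31.4904

31.4904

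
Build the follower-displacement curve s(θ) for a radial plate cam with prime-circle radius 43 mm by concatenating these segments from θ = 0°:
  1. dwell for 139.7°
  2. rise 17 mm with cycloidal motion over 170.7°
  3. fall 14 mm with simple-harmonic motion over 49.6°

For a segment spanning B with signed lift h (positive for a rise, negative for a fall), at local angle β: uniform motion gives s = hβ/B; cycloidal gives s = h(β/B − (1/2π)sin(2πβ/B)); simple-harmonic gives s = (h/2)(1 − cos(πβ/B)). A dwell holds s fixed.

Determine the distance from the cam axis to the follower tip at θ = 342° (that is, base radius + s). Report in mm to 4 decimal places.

seg 1 [0°–139.7°] dwell: s stays 0.0000
seg 2 [139.7°–310.4°] cycloidal, h=17: full span → s += 17 → s = 17.0000
seg 3 [310.4°–360°] simple-harmonic, h=-14: θ=342° here. β=31.6, B=49.6. -14/2·(1 − cos(π·0.6371)) = -9.9226 → s = 7.0774
radial distance = base radius + s = 43 + 7.0774 = 50.0774

50.0774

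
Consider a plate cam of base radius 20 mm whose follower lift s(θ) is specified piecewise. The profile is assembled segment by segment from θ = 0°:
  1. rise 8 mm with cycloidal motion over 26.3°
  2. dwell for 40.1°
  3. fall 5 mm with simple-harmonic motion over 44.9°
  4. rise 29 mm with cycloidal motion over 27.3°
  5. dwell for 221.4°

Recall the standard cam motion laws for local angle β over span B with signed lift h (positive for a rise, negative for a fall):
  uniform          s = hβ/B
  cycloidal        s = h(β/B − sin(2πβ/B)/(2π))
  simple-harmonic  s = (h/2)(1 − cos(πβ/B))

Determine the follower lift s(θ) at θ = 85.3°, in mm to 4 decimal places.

seg 1 [0°–26.3°] cycloidal, h=8: full span → s += 8 → s = 8.0000
seg 2 [26.3°–66.4°] dwell: s stays 8.0000
seg 3 [66.4°–111.3°] simple-harmonic, h=-5: θ=85.3° here. β=18.9, B=44.9. -5/2·(1 − cos(π·0.4209)) = -1.8854 → s = 6.1146

6.1146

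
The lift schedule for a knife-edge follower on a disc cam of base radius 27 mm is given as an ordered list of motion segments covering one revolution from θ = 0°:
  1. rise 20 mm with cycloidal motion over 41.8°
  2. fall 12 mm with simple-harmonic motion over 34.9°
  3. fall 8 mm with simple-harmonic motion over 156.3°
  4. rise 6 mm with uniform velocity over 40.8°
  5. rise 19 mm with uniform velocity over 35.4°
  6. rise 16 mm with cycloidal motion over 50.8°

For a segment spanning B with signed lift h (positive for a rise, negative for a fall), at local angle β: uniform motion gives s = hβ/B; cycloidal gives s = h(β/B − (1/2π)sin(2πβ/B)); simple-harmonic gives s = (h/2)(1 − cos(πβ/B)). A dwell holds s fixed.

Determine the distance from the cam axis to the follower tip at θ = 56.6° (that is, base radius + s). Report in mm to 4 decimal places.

seg 1 [0°–41.8°] cycloidal, h=20: full span → s += 20 → s = 20.0000
seg 2 [41.8°–76.7°] simple-harmonic, h=-12: θ=56.6° here. β=14.8, B=34.9. -12/2·(1 − cos(π·0.4241)) = -4.5823 → s = 15.4177
radial distance = base radius + s = 27 + 15.4177 = 42.4177

42.4177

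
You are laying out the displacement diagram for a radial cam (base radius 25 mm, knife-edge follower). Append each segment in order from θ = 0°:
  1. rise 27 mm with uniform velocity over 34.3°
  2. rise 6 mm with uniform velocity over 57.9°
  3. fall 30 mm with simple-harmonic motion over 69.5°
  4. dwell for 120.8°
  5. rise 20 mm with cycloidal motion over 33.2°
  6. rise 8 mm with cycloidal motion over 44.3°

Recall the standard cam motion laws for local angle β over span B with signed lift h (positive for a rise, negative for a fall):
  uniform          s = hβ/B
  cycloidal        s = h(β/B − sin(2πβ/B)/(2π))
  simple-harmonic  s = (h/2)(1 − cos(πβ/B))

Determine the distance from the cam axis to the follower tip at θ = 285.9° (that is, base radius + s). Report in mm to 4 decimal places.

seg 1 [0°–34.3°] uniform, h=27: full span → s += 27 → s = 27.0000
seg 2 [34.3°–92.2°] uniform, h=6: full span → s += 6 → s = 33.0000
seg 3 [92.2°–161.7°] simple-harmonic, h=-30: full span → s += -30 → s = 3.0000
seg 4 [161.7°–282.5°] dwell: s stays 3.0000
seg 5 [282.5°–315.7°] cycloidal, h=20: θ=285.9° here. β=3.4, B=33.2. 20·(0.1024 − sin(2π·0.1024)/(2π)) = 0.1384 → s = 3.1384
radial distance = base radius + s = 25 + 3.1384 = 28.1384

28.1384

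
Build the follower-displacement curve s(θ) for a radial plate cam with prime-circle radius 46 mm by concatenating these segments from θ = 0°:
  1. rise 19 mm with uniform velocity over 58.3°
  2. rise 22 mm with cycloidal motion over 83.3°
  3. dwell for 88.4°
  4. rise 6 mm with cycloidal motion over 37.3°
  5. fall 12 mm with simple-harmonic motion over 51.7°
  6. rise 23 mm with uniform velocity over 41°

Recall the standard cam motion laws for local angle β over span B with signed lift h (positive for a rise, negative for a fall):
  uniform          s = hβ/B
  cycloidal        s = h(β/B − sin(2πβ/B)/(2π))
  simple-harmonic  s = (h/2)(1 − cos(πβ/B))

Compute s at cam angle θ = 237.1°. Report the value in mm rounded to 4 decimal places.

seg 1 [0°–58.3°] uniform, h=19: full span → s += 19 → s = 19.0000
seg 2 [58.3°–141.6°] cycloidal, h=22: full span → s += 22 → s = 41.0000
seg 3 [141.6°–230°] dwell: s stays 41.0000
seg 4 [230°–267.3°] cycloidal, h=6: θ=237.1° here. β=7.1, B=37.3. 6·(0.1903 − sin(2π·0.1903)/(2π)) = 0.2535 → s = 41.2535

41.2535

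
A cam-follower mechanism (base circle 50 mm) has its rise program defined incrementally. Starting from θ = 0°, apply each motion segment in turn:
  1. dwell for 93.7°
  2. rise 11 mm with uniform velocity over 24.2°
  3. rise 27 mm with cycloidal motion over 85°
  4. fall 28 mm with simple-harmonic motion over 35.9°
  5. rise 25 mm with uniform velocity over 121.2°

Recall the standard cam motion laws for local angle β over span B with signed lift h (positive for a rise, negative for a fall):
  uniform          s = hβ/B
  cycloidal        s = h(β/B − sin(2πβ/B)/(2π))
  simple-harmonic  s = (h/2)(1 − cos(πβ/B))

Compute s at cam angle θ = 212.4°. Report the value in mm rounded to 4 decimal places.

seg 1 [0°–93.7°] dwell: s stays 0.0000
seg 2 [93.7°–117.9°] uniform, h=11: full span → s += 11 → s = 11.0000
seg 3 [117.9°–202.9°] cycloidal, h=27: full span → s += 27 → s = 38.0000
seg 4 [202.9°–238.8°] simple-harmonic, h=-28: θ=212.4° here. β=9.5, B=35.9. -28/2·(1 − cos(π·0.2646)) = -4.5656 → s = 33.4344

33.4344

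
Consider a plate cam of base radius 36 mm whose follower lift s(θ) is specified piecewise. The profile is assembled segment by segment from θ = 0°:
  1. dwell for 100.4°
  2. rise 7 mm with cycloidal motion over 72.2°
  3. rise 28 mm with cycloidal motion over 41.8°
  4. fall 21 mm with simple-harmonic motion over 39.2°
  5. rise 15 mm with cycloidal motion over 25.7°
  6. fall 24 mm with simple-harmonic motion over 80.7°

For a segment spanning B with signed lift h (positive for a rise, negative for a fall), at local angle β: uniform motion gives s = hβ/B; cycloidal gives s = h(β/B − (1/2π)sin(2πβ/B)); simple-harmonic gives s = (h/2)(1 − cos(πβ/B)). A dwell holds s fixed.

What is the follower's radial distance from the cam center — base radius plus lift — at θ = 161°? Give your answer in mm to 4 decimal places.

seg 1 [0°–100.4°] dwell: s stays 0.0000
seg 2 [100.4°–172.6°] cycloidal, h=7: θ=161° here. β=60.6, B=72.2. 7·(0.8393 − sin(2π·0.8393)/(2π)) = 6.8185 → s = 6.8185
radial distance = base radius + s = 36 + 6.8185 = 42.8185

42.8185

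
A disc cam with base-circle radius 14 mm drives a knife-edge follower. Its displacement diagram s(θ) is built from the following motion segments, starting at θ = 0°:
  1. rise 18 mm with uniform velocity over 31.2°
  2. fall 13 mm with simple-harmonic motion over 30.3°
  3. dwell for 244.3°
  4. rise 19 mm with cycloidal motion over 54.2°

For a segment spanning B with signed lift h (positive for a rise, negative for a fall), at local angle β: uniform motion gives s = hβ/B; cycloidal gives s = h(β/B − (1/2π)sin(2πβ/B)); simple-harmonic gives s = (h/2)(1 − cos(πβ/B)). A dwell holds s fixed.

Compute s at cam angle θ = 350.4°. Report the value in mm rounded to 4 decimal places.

seg 1 [0°–31.2°] uniform, h=18: full span → s += 18 → s = 18.0000
seg 2 [31.2°–61.5°] simple-harmonic, h=-13: full span → s += -13 → s = 5.0000
seg 3 [61.5°–305.8°] dwell: s stays 5.0000
seg 4 [305.8°–360°] cycloidal, h=19: θ=350.4° here. β=44.6, B=54.2. 19·(0.8229 − sin(2π·0.8229)/(2π)) = 18.3471 → s = 23.3471

23.3471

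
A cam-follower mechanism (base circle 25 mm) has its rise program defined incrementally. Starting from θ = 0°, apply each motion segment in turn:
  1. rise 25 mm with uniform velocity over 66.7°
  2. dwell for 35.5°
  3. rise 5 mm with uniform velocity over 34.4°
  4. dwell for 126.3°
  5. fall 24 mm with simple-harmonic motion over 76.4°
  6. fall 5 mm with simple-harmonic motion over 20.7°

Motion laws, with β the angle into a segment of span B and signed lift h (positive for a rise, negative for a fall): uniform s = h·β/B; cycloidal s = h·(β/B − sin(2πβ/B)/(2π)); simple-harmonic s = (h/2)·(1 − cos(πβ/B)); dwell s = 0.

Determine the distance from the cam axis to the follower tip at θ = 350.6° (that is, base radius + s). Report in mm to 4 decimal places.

seg 1 [0°–66.7°] uniform, h=25: full span → s += 25 → s = 25.0000
seg 2 [66.7°–102.2°] dwell: s stays 25.0000
seg 3 [102.2°–136.6°] uniform, h=5: full span → s += 5 → s = 30.0000
seg 4 [136.6°–262.9°] dwell: s stays 30.0000
seg 5 [262.9°–339.3°] simple-harmonic, h=-24: full span → s += -24 → s = 6.0000
seg 6 [339.3°–360°] simple-harmonic, h=-5: θ=350.6° here. β=11.3, B=20.7. -5/2·(1 − cos(π·0.5459)) = -2.8592 → s = 3.1408
radial distance = base radius + s = 25 + 3.1408 = 28.1408

28.1408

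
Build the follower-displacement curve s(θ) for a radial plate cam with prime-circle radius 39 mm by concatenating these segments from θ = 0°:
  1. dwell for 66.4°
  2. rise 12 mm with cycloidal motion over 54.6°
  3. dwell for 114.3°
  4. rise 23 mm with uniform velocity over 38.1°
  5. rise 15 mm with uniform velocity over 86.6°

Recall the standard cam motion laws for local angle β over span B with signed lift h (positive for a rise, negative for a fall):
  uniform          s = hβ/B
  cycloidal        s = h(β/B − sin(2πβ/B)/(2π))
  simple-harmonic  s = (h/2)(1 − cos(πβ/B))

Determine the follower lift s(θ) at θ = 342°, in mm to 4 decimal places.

seg 1 [0°–66.4°] dwell: s stays 0.0000
seg 2 [66.4°–121°] cycloidal, h=12: full span → s += 12 → s = 12.0000
seg 3 [121°–235.3°] dwell: s stays 12.0000
seg 4 [235.3°–273.4°] uniform, h=23: full span → s += 23 → s = 35.0000
seg 5 [273.4°–360°] uniform, h=15: θ=342° here. β=68.6, B=86.6. 15·68.6/86.6 = 11.8822 → s = 46.8822

46.8822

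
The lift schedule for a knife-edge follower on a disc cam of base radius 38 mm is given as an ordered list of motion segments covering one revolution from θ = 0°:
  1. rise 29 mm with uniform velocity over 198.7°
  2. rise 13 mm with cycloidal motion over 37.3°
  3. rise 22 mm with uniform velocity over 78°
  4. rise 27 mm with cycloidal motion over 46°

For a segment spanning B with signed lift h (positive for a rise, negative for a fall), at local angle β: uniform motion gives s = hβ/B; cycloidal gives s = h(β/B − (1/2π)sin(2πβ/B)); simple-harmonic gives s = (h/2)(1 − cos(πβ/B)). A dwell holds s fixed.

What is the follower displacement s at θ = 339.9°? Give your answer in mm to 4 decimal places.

seg 1 [0°–198.7°] uniform, h=29: full span → s += 29 → s = 29.0000
seg 2 [198.7°–236°] cycloidal, h=13: full span → s += 13 → s = 42.0000
seg 3 [236°–314°] uniform, h=22: full span → s += 22 → s = 64.0000
seg 4 [314°–360°] cycloidal, h=27: θ=339.9° here. β=25.9, B=46. 27·(0.5630 − sin(2π·0.5630)/(2π)) = 16.8602 → s = 80.8602

80.8602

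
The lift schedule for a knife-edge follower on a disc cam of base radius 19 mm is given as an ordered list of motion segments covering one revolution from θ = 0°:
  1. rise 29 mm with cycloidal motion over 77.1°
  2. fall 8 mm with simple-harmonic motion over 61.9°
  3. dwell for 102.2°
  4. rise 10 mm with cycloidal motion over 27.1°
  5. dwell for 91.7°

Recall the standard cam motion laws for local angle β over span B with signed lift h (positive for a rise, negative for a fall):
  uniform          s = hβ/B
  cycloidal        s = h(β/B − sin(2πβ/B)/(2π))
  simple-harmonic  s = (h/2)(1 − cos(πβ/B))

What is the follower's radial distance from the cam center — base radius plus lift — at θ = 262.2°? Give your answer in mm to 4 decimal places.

seg 1 [0°–77.1°] cycloidal, h=29: full span → s += 29 → s = 29.0000
seg 2 [77.1°–139°] simple-harmonic, h=-8: full span → s += -8 → s = 21.0000
seg 3 [139°–241.2°] dwell: s stays 21.0000
seg 4 [241.2°–268.3°] cycloidal, h=10: θ=262.2° here. β=21, B=27.1. 10·(0.7749 − sin(2π·0.7749)/(2π)) = 9.3212 → s = 30.3212
radial distance = base radius + s = 19 + 30.3212 = 49.3212

49.3212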